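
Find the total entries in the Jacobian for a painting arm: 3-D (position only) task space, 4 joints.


Given: task space dimension = 3, joints = 4
Jacobian is a 3 x 4 matrix
Total entries = rows * columns
Total = 3 * 4
Total = 12

12


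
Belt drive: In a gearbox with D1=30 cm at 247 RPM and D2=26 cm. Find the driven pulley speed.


Given: D1 = 30 cm, w1 = 247 RPM, D2 = 26 cm
Using D1*w1 = D2*w2
w2 = D1*w1 / D2
w2 = 30*247 / 26
w2 = 7410 / 26
w2 = 285 RPM

285 RPM


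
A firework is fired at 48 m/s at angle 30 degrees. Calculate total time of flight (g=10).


Given: v0 = 48 m/s, theta = 30 deg, g = 10 m/s^2
sin(30) = 1/2
Using T = 2*v0*sin(theta) / g
T = 2*48*1/2 / 10
T = 48 / 10
T = 24/5 s

24/5 s


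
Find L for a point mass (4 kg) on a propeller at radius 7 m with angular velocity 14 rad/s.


Given: m = 4 kg, r = 7 m, omega = 14 rad/s
For a point mass: I = m*r^2
I = 4*7^2 = 4*49 = 196
L = I*omega = 196*14
L = 2744 kg*m^2/s

2744 kg*m^2/s


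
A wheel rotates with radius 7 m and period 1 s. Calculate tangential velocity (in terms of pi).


Given: radius r = 7 m, period T = 1 s
Using v = 2*pi*r / T
v = 2*pi*7 / 1
v = 14*pi / 1
v = 14*pi m/s

14*pi m/s


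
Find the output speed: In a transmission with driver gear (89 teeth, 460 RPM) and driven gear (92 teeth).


Given: N1 = 89 teeth, w1 = 460 RPM, N2 = 92 teeth
Using N1*w1 = N2*w2
w2 = N1*w1 / N2
w2 = 89*460 / 92
w2 = 40940 / 92
w2 = 445 RPM

445 RPM


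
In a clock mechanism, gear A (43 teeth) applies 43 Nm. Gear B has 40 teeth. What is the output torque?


Given: N1 = 43, N2 = 40, T1 = 43 Nm
Using T2/T1 = N2/N1
T2 = T1 * N2 / N1
T2 = 43 * 40 / 43
T2 = 1720 / 43
T2 = 40 Nm

40 Nm


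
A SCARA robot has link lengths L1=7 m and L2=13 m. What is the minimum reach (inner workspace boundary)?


Given: L1 = 7 m, L2 = 13 m
For a 2-link planar arm, min reach = |L1 - L2| (second link folded back)
Min reach = |7 - 13|
Min reach = 6 m

6 m


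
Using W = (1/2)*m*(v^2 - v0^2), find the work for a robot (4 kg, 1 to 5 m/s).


Given: m = 4 kg, v0 = 1 m/s, v = 5 m/s
Using W = (1/2)*m*(v^2 - v0^2)
v^2 = 5^2 = 25
v0^2 = 1^2 = 1
v^2 - v0^2 = 25 - 1 = 24
W = (1/2)*4*24 = 48 J

48 J


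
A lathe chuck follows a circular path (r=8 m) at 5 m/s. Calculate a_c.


Given: v = 5 m/s, r = 8 m
Using a_c = v^2 / r
a_c = 5^2 / 8
a_c = 25 / 8
a_c = 25/8 m/s^2

25/8 m/s^2


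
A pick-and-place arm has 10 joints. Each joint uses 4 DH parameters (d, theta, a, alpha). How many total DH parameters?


Given: 10 joints, 4 DH parameters per joint (d, theta, a, alpha)
Total DH parameters = number_of_joints * 4
Total = 10 * 4
Total = 40

40


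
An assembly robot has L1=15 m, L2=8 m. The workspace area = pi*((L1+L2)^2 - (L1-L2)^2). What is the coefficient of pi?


Given: L1 = 15, L2 = 8
(L1+L2)^2 = (23)^2 = 529
(L1-L2)^2 = (7)^2 = 49
Difference = 529 - 49 = 480
This equals 4*L1*L2 = 4*15*8 = 480
Workspace area = 480*pi

480


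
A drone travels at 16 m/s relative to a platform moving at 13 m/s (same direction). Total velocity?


Given: object velocity = 16 m/s, platform velocity = 13 m/s (same direction)
Using classical velocity addition: v_total = v_object + v_platform
v_total = 16 + 13
v_total = 29 m/s

29 m/s


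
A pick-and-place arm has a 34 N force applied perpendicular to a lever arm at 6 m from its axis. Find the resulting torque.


Given: F = 34 N, r = 6 m, angle = 90 deg (perpendicular)
Using tau = F * r * sin(90)
sin(90) = 1
tau = 34 * 6 * 1
tau = 204 Nm

204 Nm


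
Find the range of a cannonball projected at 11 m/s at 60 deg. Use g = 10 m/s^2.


Given: v0 = 11 m/s, theta = 60 deg, g = 10 m/s^2
sin(2*60) = sin(120) = sqrt(3)/2
Using R = v0^2 * sin(2*theta) / g
R = 11^2 * (sqrt(3)/2) / 10
R = 121 * sqrt(3) / 20
R = 121/20*sqrt(3) m

121/20*sqrt(3) m


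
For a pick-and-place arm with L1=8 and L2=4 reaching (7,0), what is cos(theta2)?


Given: L1 = 8, L2 = 4, target (x, y) = (7, 0)
Using cos(theta2) = (x^2 + y^2 - L1^2 - L2^2) / (2*L1*L2)
x^2 + y^2 = 7^2 + 0 = 49
L1^2 + L2^2 = 64 + 16 = 80
Numerator = 49 - 80 = -31
Denominator = 2*8*4 = 64
cos(theta2) = -31/64 = -31/64

-31/64


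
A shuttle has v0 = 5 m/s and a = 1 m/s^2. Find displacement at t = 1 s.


Given: v0 = 5 m/s, a = 1 m/s^2, t = 1 s
Using s = v0*t + (1/2)*a*t^2
s = 5*1 + (1/2)*1*1^2
s = 5 + (1/2)*1
s = 5 + 1/2
s = 11/2

11/2 m


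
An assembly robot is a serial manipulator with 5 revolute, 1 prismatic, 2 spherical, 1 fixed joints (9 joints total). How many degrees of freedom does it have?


Given: serial robot with 5 revolute, 1 prismatic, 2 spherical, 1 fixed joints
DOF contribution per joint type: revolute=1, prismatic=1, spherical=3, fixed=0
DOF = 5*1 + 1*1 + 2*3 + 1*0
DOF = 12

12


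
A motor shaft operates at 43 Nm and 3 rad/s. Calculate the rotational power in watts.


Given: tau = 43 Nm, omega = 3 rad/s
Using P = tau * omega
P = 43 * 3
P = 129 W

129 W


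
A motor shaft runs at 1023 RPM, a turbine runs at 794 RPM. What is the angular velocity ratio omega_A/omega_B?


Given: RPM_A = 1023, RPM_B = 794
omega = 2*pi*RPM/60, so omega_A/omega_B = RPM_A / RPM_B
omega_A/omega_B = 1023 / 794
omega_A/omega_B = 1023/794

1023/794


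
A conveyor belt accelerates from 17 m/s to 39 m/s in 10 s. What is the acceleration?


Given: initial velocity v0 = 17 m/s, final velocity v = 39 m/s, time t = 10 s
Using a = (v - v0) / t
a = (39 - 17) / 10
a = 22 / 10
a = 11/5 m/s^2

11/5 m/s^2


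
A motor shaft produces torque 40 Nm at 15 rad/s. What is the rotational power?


Given: tau = 40 Nm, omega = 15 rad/s
Using P = tau * omega
P = 40 * 15
P = 600 W

600 W


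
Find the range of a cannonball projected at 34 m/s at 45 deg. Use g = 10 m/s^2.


Given: v0 = 34 m/s, theta = 45 deg, g = 10 m/s^2
sin(2*45) = sin(90) = 1
Using R = v0^2 * sin(2*theta) / g
R = 34^2 * 1 / 10
R = 1156 / 10
R = 578/5 m

578/5 m


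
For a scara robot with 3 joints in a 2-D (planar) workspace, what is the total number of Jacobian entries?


Given: task space dimension = 2, joints = 3
Jacobian is a 2 x 3 matrix
Total entries = rows * columns
Total = 2 * 3
Total = 6

6


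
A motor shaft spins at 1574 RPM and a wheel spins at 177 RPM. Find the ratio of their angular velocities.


Given: RPM_A = 1574, RPM_B = 177
omega = 2*pi*RPM/60, so omega_A/omega_B = RPM_A / RPM_B
omega_A/omega_B = 1574 / 177
omega_A/omega_B = 1574/177

1574/177


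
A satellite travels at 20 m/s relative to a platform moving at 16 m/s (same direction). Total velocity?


Given: object velocity = 20 m/s, platform velocity = 16 m/s (same direction)
Using classical velocity addition: v_total = v_object + v_platform
v_total = 20 + 16
v_total = 36 m/s

36 m/s


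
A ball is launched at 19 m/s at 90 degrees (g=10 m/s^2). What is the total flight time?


Given: v0 = 19 m/s, theta = 90 deg, g = 10 m/s^2
sin(90) = 1
Using T = 2*v0*sin(theta) / g
T = 2*19*1 / 10
T = 38 / 10
T = 19/5 s

19/5 s


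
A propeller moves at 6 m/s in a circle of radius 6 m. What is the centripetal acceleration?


Given: v = 6 m/s, r = 6 m
Using a_c = v^2 / r
a_c = 6^2 / 6
a_c = 36 / 6
a_c = 6 m/s^2

6 m/s^2


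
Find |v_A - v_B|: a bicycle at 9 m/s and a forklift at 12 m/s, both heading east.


Given: v_A = 9 m/s east, v_B = 12 m/s east
Both move in the same direction; relative speed = |v_A - v_B|
|9 - 12| = |-3|
= 3 m/s

3 m/s


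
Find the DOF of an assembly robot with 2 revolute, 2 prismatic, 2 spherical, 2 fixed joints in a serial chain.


Given: serial robot with 2 revolute, 2 prismatic, 2 spherical, 2 fixed joints
DOF contribution per joint type: revolute=1, prismatic=1, spherical=3, fixed=0
DOF = 2*1 + 2*1 + 2*3 + 2*0
DOF = 10

10


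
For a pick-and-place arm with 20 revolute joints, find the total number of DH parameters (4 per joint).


Given: 20 joints, 4 DH parameters per joint (d, theta, a, alpha)
Total DH parameters = number_of_joints * 4
Total = 20 * 4
Total = 80

80


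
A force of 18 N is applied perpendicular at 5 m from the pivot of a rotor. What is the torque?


Given: F = 18 N, r = 5 m, angle = 90 deg (perpendicular)
Using tau = F * r * sin(90)
sin(90) = 1
tau = 18 * 5 * 1
tau = 90 Nm

90 Nm


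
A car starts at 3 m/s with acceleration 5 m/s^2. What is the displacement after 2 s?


Given: v0 = 3 m/s, a = 5 m/s^2, t = 2 s
Using s = v0*t + (1/2)*a*t^2
s = 3*2 + (1/2)*5*2^2
s = 6 + (1/2)*20
s = 6 + 10
s = 16

16 m


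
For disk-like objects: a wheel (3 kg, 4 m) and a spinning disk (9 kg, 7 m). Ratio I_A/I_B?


Given: M1=3 kg, R1=4 m, M2=9 kg, R2=7 m
For a disk: I = (1/2)*M*R^2, so I_A/I_B = (M1*R1^2)/(M2*R2^2)
M1*R1^2 = 3*16 = 48
M2*R2^2 = 9*49 = 441
I_A/I_B = 48/441 = 16/147

16/147


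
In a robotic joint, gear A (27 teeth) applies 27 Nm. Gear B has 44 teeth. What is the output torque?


Given: N1 = 27, N2 = 44, T1 = 27 Nm
Using T2/T1 = N2/N1
T2 = T1 * N2 / N1
T2 = 27 * 44 / 27
T2 = 1188 / 27
T2 = 44 Nm

44 Nm


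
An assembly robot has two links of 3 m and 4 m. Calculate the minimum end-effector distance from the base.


Given: L1 = 3 m, L2 = 4 m
For a 2-link planar arm, min reach = |L1 - L2| (second link folded back)
Min reach = |3 - 4|
Min reach = 1 m

1 m


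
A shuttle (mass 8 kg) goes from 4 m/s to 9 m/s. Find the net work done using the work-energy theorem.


Given: m = 8 kg, v0 = 4 m/s, v = 9 m/s
Using W = (1/2)*m*(v^2 - v0^2)
v^2 = 9^2 = 81
v0^2 = 4^2 = 16
v^2 - v0^2 = 81 - 16 = 65
W = (1/2)*8*65 = 260 J

260 J


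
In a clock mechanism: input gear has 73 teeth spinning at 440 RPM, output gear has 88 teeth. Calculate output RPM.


Given: N1 = 73 teeth, w1 = 440 RPM, N2 = 88 teeth
Using N1*w1 = N2*w2
w2 = N1*w1 / N2
w2 = 73*440 / 88
w2 = 32120 / 88
w2 = 365 RPM

365 RPM


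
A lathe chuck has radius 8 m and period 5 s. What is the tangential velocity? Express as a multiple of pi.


Given: radius r = 8 m, period T = 5 s
Using v = 2*pi*r / T
v = 2*pi*8 / 5
v = 16*pi / 5
v = 16/5*pi m/s

16/5*pi m/s


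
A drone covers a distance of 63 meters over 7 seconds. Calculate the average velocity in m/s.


Given: distance d = 63 m, time t = 7 s
Using v = d / t
v = 63 / 7
v = 9 m/s

9 m/s


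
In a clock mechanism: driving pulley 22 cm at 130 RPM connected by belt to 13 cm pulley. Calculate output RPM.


Given: D1 = 22 cm, w1 = 130 RPM, D2 = 13 cm
Using D1*w1 = D2*w2
w2 = D1*w1 / D2
w2 = 22*130 / 13
w2 = 2860 / 13
w2 = 220 RPM

220 RPM


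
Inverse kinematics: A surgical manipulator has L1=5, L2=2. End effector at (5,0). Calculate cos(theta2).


Given: L1 = 5, L2 = 2, target (x, y) = (5, 0)
Using cos(theta2) = (x^2 + y^2 - L1^2 - L2^2) / (2*L1*L2)
x^2 + y^2 = 5^2 + 0 = 25
L1^2 + L2^2 = 25 + 4 = 29
Numerator = 25 - 29 = -4
Denominator = 2*5*2 = 20
cos(theta2) = -4/20 = -1/5

-1/5


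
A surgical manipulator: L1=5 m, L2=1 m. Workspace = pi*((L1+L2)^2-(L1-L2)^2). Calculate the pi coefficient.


Given: L1 = 5, L2 = 1
(L1+L2)^2 = (6)^2 = 36
(L1-L2)^2 = (4)^2 = 16
Difference = 36 - 16 = 20
This equals 4*L1*L2 = 4*5*1 = 20
Workspace area = 20*pi

20


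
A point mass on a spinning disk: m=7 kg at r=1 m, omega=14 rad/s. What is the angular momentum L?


Given: m = 7 kg, r = 1 m, omega = 14 rad/s
For a point mass: I = m*r^2
I = 7*1^2 = 7*1 = 7
L = I*omega = 7*14
L = 98 kg*m^2/s

98 kg*m^2/s


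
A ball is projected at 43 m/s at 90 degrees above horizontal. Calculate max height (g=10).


Given: v0 = 43 m/s, theta = 90 deg, g = 10 m/s^2
sin^2(90) = 1
Using H = v0^2 * sin^2(theta) / (2*g)
H = 43^2 * 1 / (2*10)
H = 1849 * 1 / 20
H = 1849 / 20
H = 1849/20 m

1849/20 m


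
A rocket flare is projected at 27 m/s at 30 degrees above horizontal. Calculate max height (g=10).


Given: v0 = 27 m/s, theta = 30 deg, g = 10 m/s^2
sin^2(30) = 1/4
Using H = v0^2 * sin^2(theta) / (2*g)
H = 27^2 * 1/4 / (2*10)
H = 729 * 1/4 / 20
H = 729/4 / 20
H = 729/80 m

729/80 m


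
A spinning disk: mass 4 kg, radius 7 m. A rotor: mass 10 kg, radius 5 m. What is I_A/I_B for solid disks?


Given: M1=4 kg, R1=7 m, M2=10 kg, R2=5 m
For a disk: I = (1/2)*M*R^2, so I_A/I_B = (M1*R1^2)/(M2*R2^2)
M1*R1^2 = 4*49 = 196
M2*R2^2 = 10*25 = 250
I_A/I_B = 196/250 = 98/125

98/125


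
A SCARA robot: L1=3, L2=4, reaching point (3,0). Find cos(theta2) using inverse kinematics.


Given: L1 = 3, L2 = 4, target (x, y) = (3, 0)
Using cos(theta2) = (x^2 + y^2 - L1^2 - L2^2) / (2*L1*L2)
x^2 + y^2 = 3^2 + 0 = 9
L1^2 + L2^2 = 9 + 16 = 25
Numerator = 9 - 25 = -16
Denominator = 2*3*4 = 24
cos(theta2) = -16/24 = -2/3

-2/3


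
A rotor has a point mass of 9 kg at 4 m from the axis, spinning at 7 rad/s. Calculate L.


Given: m = 9 kg, r = 4 m, omega = 7 rad/s
For a point mass: I = m*r^2
I = 9*4^2 = 9*16 = 144
L = I*omega = 144*7
L = 1008 kg*m^2/s

1008 kg*m^2/s


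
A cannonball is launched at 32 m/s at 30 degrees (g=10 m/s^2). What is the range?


Given: v0 = 32 m/s, theta = 30 deg, g = 10 m/s^2
sin(2*30) = sin(60) = sqrt(3)/2
Using R = v0^2 * sin(2*theta) / g
R = 32^2 * (sqrt(3)/2) / 10
R = 1024 * sqrt(3) / 20
R = 256/5*sqrt(3) m

256/5*sqrt(3) m


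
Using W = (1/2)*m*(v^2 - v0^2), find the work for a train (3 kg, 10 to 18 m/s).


Given: m = 3 kg, v0 = 10 m/s, v = 18 m/s
Using W = (1/2)*m*(v^2 - v0^2)
v^2 = 18^2 = 324
v0^2 = 10^2 = 100
v^2 - v0^2 = 324 - 100 = 224
W = (1/2)*3*224 = 336 J

336 J


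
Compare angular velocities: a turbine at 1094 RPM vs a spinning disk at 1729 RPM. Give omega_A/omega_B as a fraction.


Given: RPM_A = 1094, RPM_B = 1729
omega = 2*pi*RPM/60, so omega_A/omega_B = RPM_A / RPM_B
omega_A/omega_B = 1094 / 1729
omega_A/omega_B = 1094/1729

1094/1729


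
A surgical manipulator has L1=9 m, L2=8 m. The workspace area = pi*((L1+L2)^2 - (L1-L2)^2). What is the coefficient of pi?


Given: L1 = 9, L2 = 8
(L1+L2)^2 = (17)^2 = 289
(L1-L2)^2 = (1)^2 = 1
Difference = 289 - 1 = 288
This equals 4*L1*L2 = 4*9*8 = 288
Workspace area = 288*pi

288


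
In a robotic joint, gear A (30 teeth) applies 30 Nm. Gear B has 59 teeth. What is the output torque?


Given: N1 = 30, N2 = 59, T1 = 30 Nm
Using T2/T1 = N2/N1
T2 = T1 * N2 / N1
T2 = 30 * 59 / 30
T2 = 1770 / 30
T2 = 59 Nm

59 Nm


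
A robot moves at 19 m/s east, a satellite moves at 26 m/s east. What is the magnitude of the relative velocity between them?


Given: v_A = 19 m/s east, v_B = 26 m/s east
Both move in the same direction; relative speed = |v_A - v_B|
|19 - 26| = |-7|
= 7 m/s

7 m/s


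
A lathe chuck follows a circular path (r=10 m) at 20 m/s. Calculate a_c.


Given: v = 20 m/s, r = 10 m
Using a_c = v^2 / r
a_c = 20^2 / 10
a_c = 400 / 10
a_c = 40 m/s^2

40 m/s^2


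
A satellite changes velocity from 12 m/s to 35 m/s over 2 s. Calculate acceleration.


Given: initial velocity v0 = 12 m/s, final velocity v = 35 m/s, time t = 2 s
Using a = (v - v0) / t
a = (35 - 12) / 2
a = 23 / 2
a = 23/2 m/s^2

23/2 m/s^2


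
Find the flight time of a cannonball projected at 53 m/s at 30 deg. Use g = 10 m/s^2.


Given: v0 = 53 m/s, theta = 30 deg, g = 10 m/s^2
sin(30) = 1/2
Using T = 2*v0*sin(theta) / g
T = 2*53*1/2 / 10
T = 53 / 10
T = 53/10 s

53/10 s


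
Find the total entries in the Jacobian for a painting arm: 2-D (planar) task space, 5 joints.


Given: task space dimension = 2, joints = 5
Jacobian is a 2 x 5 matrix
Total entries = rows * columns
Total = 2 * 5
Total = 10

10


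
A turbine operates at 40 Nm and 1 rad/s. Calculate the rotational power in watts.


Given: tau = 40 Nm, omega = 1 rad/s
Using P = tau * omega
P = 40 * 1
P = 40 W

40 W


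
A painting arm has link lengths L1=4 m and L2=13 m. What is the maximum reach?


Given: L1 = 4 m, L2 = 13 m
For a 2-link planar arm, max reach = L1 + L2 (fully extended)
Max reach = 4 + 13
Max reach = 17 m

17 m


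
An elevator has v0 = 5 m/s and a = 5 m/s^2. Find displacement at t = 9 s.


Given: v0 = 5 m/s, a = 5 m/s^2, t = 9 s
Using s = v0*t + (1/2)*a*t^2
s = 5*9 + (1/2)*5*9^2
s = 45 + (1/2)*405
s = 45 + 405/2
s = 495/2

495/2 m


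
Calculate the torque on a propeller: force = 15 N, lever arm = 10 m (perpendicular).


Given: F = 15 N, r = 10 m, angle = 90 deg (perpendicular)
Using tau = F * r * sin(90)
sin(90) = 1
tau = 15 * 10 * 1
tau = 150 Nm

150 Nm


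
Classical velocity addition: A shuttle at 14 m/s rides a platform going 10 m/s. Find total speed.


Given: object velocity = 14 m/s, platform velocity = 10 m/s (same direction)
Using classical velocity addition: v_total = v_object + v_platform
v_total = 14 + 10
v_total = 24 m/s

24 m/s


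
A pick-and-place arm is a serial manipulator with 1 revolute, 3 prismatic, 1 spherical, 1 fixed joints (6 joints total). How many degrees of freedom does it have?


Given: serial robot with 1 revolute, 3 prismatic, 1 spherical, 1 fixed joints
DOF contribution per joint type: revolute=1, prismatic=1, spherical=3, fixed=0
DOF = 1*1 + 3*1 + 1*3 + 1*0
DOF = 7

7


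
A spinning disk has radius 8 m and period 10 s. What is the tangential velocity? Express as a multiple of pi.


Given: radius r = 8 m, period T = 10 s
Using v = 2*pi*r / T
v = 2*pi*8 / 10
v = 16*pi / 10
v = 8/5*pi m/s

8/5*pi m/s


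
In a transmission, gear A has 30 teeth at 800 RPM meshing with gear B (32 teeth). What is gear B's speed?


Given: N1 = 30 teeth, w1 = 800 RPM, N2 = 32 teeth
Using N1*w1 = N2*w2
w2 = N1*w1 / N2
w2 = 30*800 / 32
w2 = 24000 / 32
w2 = 750 RPM

750 RPM


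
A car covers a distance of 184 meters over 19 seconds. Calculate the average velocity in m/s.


Given: distance d = 184 m, time t = 19 s
Using v = d / t
v = 184 / 19
v = 184/19 m/s

184/19 m/s


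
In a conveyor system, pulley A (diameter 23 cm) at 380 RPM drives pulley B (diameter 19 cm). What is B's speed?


Given: D1 = 23 cm, w1 = 380 RPM, D2 = 19 cm
Using D1*w1 = D2*w2
w2 = D1*w1 / D2
w2 = 23*380 / 19
w2 = 8740 / 19
w2 = 460 RPM

460 RPM


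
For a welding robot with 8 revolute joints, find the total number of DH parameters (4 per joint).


Given: 8 joints, 4 DH parameters per joint (d, theta, a, alpha)
Total DH parameters = number_of_joints * 4
Total = 8 * 4
Total = 32

32


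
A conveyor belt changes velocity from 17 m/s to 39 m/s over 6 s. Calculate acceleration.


Given: initial velocity v0 = 17 m/s, final velocity v = 39 m/s, time t = 6 s
Using a = (v - v0) / t
a = (39 - 17) / 6
a = 22 / 6
a = 11/3 m/s^2

11/3 m/s^2


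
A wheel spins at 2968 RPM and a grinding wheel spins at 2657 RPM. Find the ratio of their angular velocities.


Given: RPM_A = 2968, RPM_B = 2657
omega = 2*pi*RPM/60, so omega_A/omega_B = RPM_A / RPM_B
omega_A/omega_B = 2968 / 2657
omega_A/omega_B = 2968/2657

2968/2657


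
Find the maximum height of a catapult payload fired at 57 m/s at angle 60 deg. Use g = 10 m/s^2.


Given: v0 = 57 m/s, theta = 60 deg, g = 10 m/s^2
sin^2(60) = 3/4
Using H = v0^2 * sin^2(theta) / (2*g)
H = 57^2 * 3/4 / (2*10)
H = 3249 * 3/4 / 20
H = 9747/4 / 20
H = 9747/80 m

9747/80 m


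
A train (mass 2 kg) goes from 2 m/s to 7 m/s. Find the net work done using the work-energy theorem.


Given: m = 2 kg, v0 = 2 m/s, v = 7 m/s
Using W = (1/2)*m*(v^2 - v0^2)
v^2 = 7^2 = 49
v0^2 = 2^2 = 4
v^2 - v0^2 = 49 - 4 = 45
W = (1/2)*2*45 = 45 J

45 J


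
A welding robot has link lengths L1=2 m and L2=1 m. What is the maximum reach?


Given: L1 = 2 m, L2 = 1 m
For a 2-link planar arm, max reach = L1 + L2 (fully extended)
Max reach = 2 + 1
Max reach = 3 m

3 m


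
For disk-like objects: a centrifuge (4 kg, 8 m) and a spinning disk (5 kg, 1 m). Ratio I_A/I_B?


Given: M1=4 kg, R1=8 m, M2=5 kg, R2=1 m
For a disk: I = (1/2)*M*R^2, so I_A/I_B = (M1*R1^2)/(M2*R2^2)
M1*R1^2 = 4*64 = 256
M2*R2^2 = 5*1 = 5
I_A/I_B = 256/5 = 256/5

256/5


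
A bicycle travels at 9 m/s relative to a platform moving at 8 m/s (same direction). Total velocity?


Given: object velocity = 9 m/s, platform velocity = 8 m/s (same direction)
Using classical velocity addition: v_total = v_object + v_platform
v_total = 9 + 8
v_total = 17 m/s

17 m/s


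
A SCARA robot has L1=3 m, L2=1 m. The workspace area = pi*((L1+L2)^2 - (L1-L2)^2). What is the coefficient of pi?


Given: L1 = 3, L2 = 1
(L1+L2)^2 = (4)^2 = 16
(L1-L2)^2 = (2)^2 = 4
Difference = 16 - 4 = 12
This equals 4*L1*L2 = 4*3*1 = 12
Workspace area = 12*pi

12


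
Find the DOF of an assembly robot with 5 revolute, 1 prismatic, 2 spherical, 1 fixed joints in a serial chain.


Given: serial robot with 5 revolute, 1 prismatic, 2 spherical, 1 fixed joints
DOF contribution per joint type: revolute=1, prismatic=1, spherical=3, fixed=0
DOF = 5*1 + 1*1 + 2*3 + 1*0
DOF = 12

12


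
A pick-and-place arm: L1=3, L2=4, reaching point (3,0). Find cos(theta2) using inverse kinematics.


Given: L1 = 3, L2 = 4, target (x, y) = (3, 0)
Using cos(theta2) = (x^2 + y^2 - L1^2 - L2^2) / (2*L1*L2)
x^2 + y^2 = 3^2 + 0 = 9
L1^2 + L2^2 = 9 + 16 = 25
Numerator = 9 - 25 = -16
Denominator = 2*3*4 = 24
cos(theta2) = -16/24 = -2/3

-2/3


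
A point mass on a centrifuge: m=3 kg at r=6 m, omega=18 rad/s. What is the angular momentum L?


Given: m = 3 kg, r = 6 m, omega = 18 rad/s
For a point mass: I = m*r^2
I = 3*6^2 = 3*36 = 108
L = I*omega = 108*18
L = 1944 kg*m^2/s

1944 kg*m^2/s


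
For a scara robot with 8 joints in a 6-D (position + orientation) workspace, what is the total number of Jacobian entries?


Given: task space dimension = 6, joints = 8
Jacobian is a 6 x 8 matrix
Total entries = rows * columns
Total = 6 * 8
Total = 48

48


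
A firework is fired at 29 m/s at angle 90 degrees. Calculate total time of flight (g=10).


Given: v0 = 29 m/s, theta = 90 deg, g = 10 m/s^2
sin(90) = 1
Using T = 2*v0*sin(theta) / g
T = 2*29*1 / 10
T = 58 / 10
T = 29/5 s

29/5 s


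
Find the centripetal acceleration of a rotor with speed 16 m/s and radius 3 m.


Given: v = 16 m/s, r = 3 m
Using a_c = v^2 / r
a_c = 16^2 / 3
a_c = 256 / 3
a_c = 256/3 m/s^2

256/3 m/s^2


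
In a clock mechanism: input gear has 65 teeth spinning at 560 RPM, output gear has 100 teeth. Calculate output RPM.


Given: N1 = 65 teeth, w1 = 560 RPM, N2 = 100 teeth
Using N1*w1 = N2*w2
w2 = N1*w1 / N2
w2 = 65*560 / 100
w2 = 36400 / 100
w2 = 364 RPM

364 RPM


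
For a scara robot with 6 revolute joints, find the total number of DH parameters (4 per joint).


Given: 6 joints, 4 DH parameters per joint (d, theta, a, alpha)
Total DH parameters = number_of_joints * 4
Total = 6 * 4
Total = 24

24


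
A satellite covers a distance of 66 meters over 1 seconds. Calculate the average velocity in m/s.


Given: distance d = 66 m, time t = 1 s
Using v = d / t
v = 66 / 1
v = 66 m/s

66 m/s


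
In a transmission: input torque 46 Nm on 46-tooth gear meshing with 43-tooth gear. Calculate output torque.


Given: N1 = 46, N2 = 43, T1 = 46 Nm
Using T2/T1 = N2/N1
T2 = T1 * N2 / N1
T2 = 46 * 43 / 46
T2 = 1978 / 46
T2 = 43 Nm

43 Nm


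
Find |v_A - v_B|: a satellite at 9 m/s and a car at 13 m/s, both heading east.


Given: v_A = 9 m/s east, v_B = 13 m/s east
Both move in the same direction; relative speed = |v_A - v_B|
|9 - 13| = |-4|
= 4 m/s

4 m/s


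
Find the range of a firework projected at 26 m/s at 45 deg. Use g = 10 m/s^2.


Given: v0 = 26 m/s, theta = 45 deg, g = 10 m/s^2
sin(2*45) = sin(90) = 1
Using R = v0^2 * sin(2*theta) / g
R = 26^2 * 1 / 10
R = 676 / 10
R = 338/5 m

338/5 m


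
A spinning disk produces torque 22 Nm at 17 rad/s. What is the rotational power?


Given: tau = 22 Nm, omega = 17 rad/s
Using P = tau * omega
P = 22 * 17
P = 374 W

374 W


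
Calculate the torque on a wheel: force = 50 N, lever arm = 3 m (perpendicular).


Given: F = 50 N, r = 3 m, angle = 90 deg (perpendicular)
Using tau = F * r * sin(90)
sin(90) = 1
tau = 50 * 3 * 1
tau = 150 Nm

150 Nm


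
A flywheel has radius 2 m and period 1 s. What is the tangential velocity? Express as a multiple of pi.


Given: radius r = 2 m, period T = 1 s
Using v = 2*pi*r / T
v = 2*pi*2 / 1
v = 4*pi / 1
v = 4*pi m/s

4*pi m/s


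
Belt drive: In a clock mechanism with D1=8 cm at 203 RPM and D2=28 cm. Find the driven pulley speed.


Given: D1 = 8 cm, w1 = 203 RPM, D2 = 28 cm
Using D1*w1 = D2*w2
w2 = D1*w1 / D2
w2 = 8*203 / 28
w2 = 1624 / 28
w2 = 58 RPM

58 RPM


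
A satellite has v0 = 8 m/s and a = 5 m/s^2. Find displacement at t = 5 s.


Given: v0 = 8 m/s, a = 5 m/s^2, t = 5 s
Using s = v0*t + (1/2)*a*t^2
s = 8*5 + (1/2)*5*5^2
s = 40 + (1/2)*125
s = 40 + 125/2
s = 205/2

205/2 m


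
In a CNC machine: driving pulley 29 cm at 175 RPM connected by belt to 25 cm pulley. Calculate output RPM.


Given: D1 = 29 cm, w1 = 175 RPM, D2 = 25 cm
Using D1*w1 = D2*w2
w2 = D1*w1 / D2
w2 = 29*175 / 25
w2 = 5075 / 25
w2 = 203 RPM

203 RPM


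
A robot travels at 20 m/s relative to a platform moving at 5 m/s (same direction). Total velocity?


Given: object velocity = 20 m/s, platform velocity = 5 m/s (same direction)
Using classical velocity addition: v_total = v_object + v_platform
v_total = 20 + 5
v_total = 25 m/s

25 m/s


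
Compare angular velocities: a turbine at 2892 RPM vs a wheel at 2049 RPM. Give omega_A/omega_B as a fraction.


Given: RPM_A = 2892, RPM_B = 2049
omega = 2*pi*RPM/60, so omega_A/omega_B = RPM_A / RPM_B
omega_A/omega_B = 2892 / 2049
omega_A/omega_B = 964/683

964/683


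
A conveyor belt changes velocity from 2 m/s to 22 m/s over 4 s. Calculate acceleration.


Given: initial velocity v0 = 2 m/s, final velocity v = 22 m/s, time t = 4 s
Using a = (v - v0) / t
a = (22 - 2) / 4
a = 20 / 4
a = 5 m/s^2

5 m/s^2


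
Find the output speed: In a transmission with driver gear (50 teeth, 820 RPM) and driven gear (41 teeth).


Given: N1 = 50 teeth, w1 = 820 RPM, N2 = 41 teeth
Using N1*w1 = N2*w2
w2 = N1*w1 / N2
w2 = 50*820 / 41
w2 = 41000 / 41
w2 = 1000 RPM

1000 RPM


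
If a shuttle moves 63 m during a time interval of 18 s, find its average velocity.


Given: distance d = 63 m, time t = 18 s
Using v = d / t
v = 63 / 18
v = 7/2 m/s

7/2 m/s


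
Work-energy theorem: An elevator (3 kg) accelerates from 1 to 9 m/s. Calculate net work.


Given: m = 3 kg, v0 = 1 m/s, v = 9 m/s
Using W = (1/2)*m*(v^2 - v0^2)
v^2 = 9^2 = 81
v0^2 = 1^2 = 1
v^2 - v0^2 = 81 - 1 = 80
W = (1/2)*3*80 = 120 J

120 J


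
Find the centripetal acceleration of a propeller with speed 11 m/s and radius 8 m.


Given: v = 11 m/s, r = 8 m
Using a_c = v^2 / r
a_c = 11^2 / 8
a_c = 121 / 8
a_c = 121/8 m/s^2

121/8 m/s^2


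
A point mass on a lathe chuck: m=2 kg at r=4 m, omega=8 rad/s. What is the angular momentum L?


Given: m = 2 kg, r = 4 m, omega = 8 rad/s
For a point mass: I = m*r^2
I = 2*4^2 = 2*16 = 32
L = I*omega = 32*8
L = 256 kg*m^2/s

256 kg*m^2/s


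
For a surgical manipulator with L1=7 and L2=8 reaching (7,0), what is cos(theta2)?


Given: L1 = 7, L2 = 8, target (x, y) = (7, 0)
Using cos(theta2) = (x^2 + y^2 - L1^2 - L2^2) / (2*L1*L2)
x^2 + y^2 = 7^2 + 0 = 49
L1^2 + L2^2 = 49 + 64 = 113
Numerator = 49 - 113 = -64
Denominator = 2*7*8 = 112
cos(theta2) = -64/112 = -4/7

-4/7


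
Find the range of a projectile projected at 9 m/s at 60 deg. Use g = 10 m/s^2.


Given: v0 = 9 m/s, theta = 60 deg, g = 10 m/s^2
sin(2*60) = sin(120) = sqrt(3)/2
Using R = v0^2 * sin(2*theta) / g
R = 9^2 * (sqrt(3)/2) / 10
R = 81 * sqrt(3) / 20
R = 81/20*sqrt(3) m

81/20*sqrt(3) m


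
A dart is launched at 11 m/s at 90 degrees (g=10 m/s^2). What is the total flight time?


Given: v0 = 11 m/s, theta = 90 deg, g = 10 m/s^2
sin(90) = 1
Using T = 2*v0*sin(theta) / g
T = 2*11*1 / 10
T = 22 / 10
T = 11/5 s

11/5 s


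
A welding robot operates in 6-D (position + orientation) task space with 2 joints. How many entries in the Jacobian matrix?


Given: task space dimension = 6, joints = 2
Jacobian is a 6 x 2 matrix
Total entries = rows * columns
Total = 6 * 2
Total = 12

12


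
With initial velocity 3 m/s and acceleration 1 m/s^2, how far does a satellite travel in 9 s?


Given: v0 = 3 m/s, a = 1 m/s^2, t = 9 s
Using s = v0*t + (1/2)*a*t^2
s = 3*9 + (1/2)*1*9^2
s = 27 + (1/2)*81
s = 27 + 81/2
s = 135/2

135/2 m


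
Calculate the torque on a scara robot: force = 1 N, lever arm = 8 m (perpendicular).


Given: F = 1 N, r = 8 m, angle = 90 deg (perpendicular)
Using tau = F * r * sin(90)
sin(90) = 1
tau = 1 * 8 * 1
tau = 8 Nm

8 Nm


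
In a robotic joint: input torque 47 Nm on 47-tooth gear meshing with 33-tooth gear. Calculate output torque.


Given: N1 = 47, N2 = 33, T1 = 47 Nm
Using T2/T1 = N2/N1
T2 = T1 * N2 / N1
T2 = 47 * 33 / 47
T2 = 1551 / 47
T2 = 33 Nm

33 Nm


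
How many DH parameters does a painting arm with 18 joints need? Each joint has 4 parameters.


Given: 18 joints, 4 DH parameters per joint (d, theta, a, alpha)
Total DH parameters = number_of_joints * 4
Total = 18 * 4
Total = 72

72


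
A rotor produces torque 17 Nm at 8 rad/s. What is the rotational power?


Given: tau = 17 Nm, omega = 8 rad/s
Using P = tau * omega
P = 17 * 8
P = 136 W

136 W


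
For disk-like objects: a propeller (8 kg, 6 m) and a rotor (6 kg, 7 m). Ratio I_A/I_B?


Given: M1=8 kg, R1=6 m, M2=6 kg, R2=7 m
For a disk: I = (1/2)*M*R^2, so I_A/I_B = (M1*R1^2)/(M2*R2^2)
M1*R1^2 = 8*36 = 288
M2*R2^2 = 6*49 = 294
I_A/I_B = 288/294 = 48/49

48/49


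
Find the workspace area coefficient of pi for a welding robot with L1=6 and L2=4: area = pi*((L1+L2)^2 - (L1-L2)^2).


Given: L1 = 6, L2 = 4
(L1+L2)^2 = (10)^2 = 100
(L1-L2)^2 = (2)^2 = 4
Difference = 100 - 4 = 96
This equals 4*L1*L2 = 4*6*4 = 96
Workspace area = 96*pi

96


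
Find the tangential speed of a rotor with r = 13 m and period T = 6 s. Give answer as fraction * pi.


Given: radius r = 13 m, period T = 6 s
Using v = 2*pi*r / T
v = 2*pi*13 / 6
v = 26*pi / 6
v = 13/3*pi m/s

13/3*pi m/s


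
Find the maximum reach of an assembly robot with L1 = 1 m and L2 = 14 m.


Given: L1 = 1 m, L2 = 14 m
For a 2-link planar arm, max reach = L1 + L2 (fully extended)
Max reach = 1 + 14
Max reach = 15 m

15 m


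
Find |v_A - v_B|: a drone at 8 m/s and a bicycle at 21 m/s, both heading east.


Given: v_A = 8 m/s east, v_B = 21 m/s east
Both move in the same direction; relative speed = |v_A - v_B|
|8 - 21| = |-13|
= 13 m/s

13 m/s


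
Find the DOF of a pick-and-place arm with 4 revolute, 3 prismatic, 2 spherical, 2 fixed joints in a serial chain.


Given: serial robot with 4 revolute, 3 prismatic, 2 spherical, 2 fixed joints
DOF contribution per joint type: revolute=1, prismatic=1, spherical=3, fixed=0
DOF = 4*1 + 3*1 + 2*3 + 2*0
DOF = 13

13


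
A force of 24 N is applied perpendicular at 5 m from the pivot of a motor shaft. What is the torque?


Given: F = 24 N, r = 5 m, angle = 90 deg (perpendicular)
Using tau = F * r * sin(90)
sin(90) = 1
tau = 24 * 5 * 1
tau = 120 Nm

120 Nm


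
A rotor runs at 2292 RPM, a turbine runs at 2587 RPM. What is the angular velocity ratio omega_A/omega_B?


Given: RPM_A = 2292, RPM_B = 2587
omega = 2*pi*RPM/60, so omega_A/omega_B = RPM_A / RPM_B
omega_A/omega_B = 2292 / 2587
omega_A/omega_B = 2292/2587

2292/2587


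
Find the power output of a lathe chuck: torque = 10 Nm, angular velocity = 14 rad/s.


Given: tau = 10 Nm, omega = 14 rad/s
Using P = tau * omega
P = 10 * 14
P = 140 W

140 W


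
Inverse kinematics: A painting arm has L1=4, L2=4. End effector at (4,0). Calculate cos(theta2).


Given: L1 = 4, L2 = 4, target (x, y) = (4, 0)
Using cos(theta2) = (x^2 + y^2 - L1^2 - L2^2) / (2*L1*L2)
x^2 + y^2 = 4^2 + 0 = 16
L1^2 + L2^2 = 16 + 16 = 32
Numerator = 16 - 32 = -16
Denominator = 2*4*4 = 32
cos(theta2) = -16/32 = -1/2

-1/2


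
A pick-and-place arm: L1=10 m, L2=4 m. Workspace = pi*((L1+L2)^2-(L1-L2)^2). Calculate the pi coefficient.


Given: L1 = 10, L2 = 4
(L1+L2)^2 = (14)^2 = 196
(L1-L2)^2 = (6)^2 = 36
Difference = 196 - 36 = 160
This equals 4*L1*L2 = 4*10*4 = 160
Workspace area = 160*pi

160


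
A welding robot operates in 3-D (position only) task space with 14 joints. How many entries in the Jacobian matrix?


Given: task space dimension = 3, joints = 14
Jacobian is a 3 x 14 matrix
Total entries = rows * columns
Total = 3 * 14
Total = 42

42


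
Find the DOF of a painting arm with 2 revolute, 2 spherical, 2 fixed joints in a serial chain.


Given: serial robot with 2 revolute, 2 spherical, 2 fixed joints
DOF contribution per joint type: revolute=1, prismatic=1, spherical=3, fixed=0
DOF = 2*1 + 2*3 + 2*0
DOF = 8

8


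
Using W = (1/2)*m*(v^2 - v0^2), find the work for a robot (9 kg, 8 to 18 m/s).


Given: m = 9 kg, v0 = 8 m/s, v = 18 m/s
Using W = (1/2)*m*(v^2 - v0^2)
v^2 = 18^2 = 324
v0^2 = 8^2 = 64
v^2 - v0^2 = 324 - 64 = 260
W = (1/2)*9*260 = 1170 J

1170 J


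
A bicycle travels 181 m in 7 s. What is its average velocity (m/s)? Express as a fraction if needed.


Given: distance d = 181 m, time t = 7 s
Using v = d / t
v = 181 / 7
v = 181/7 m/s

181/7 m/s


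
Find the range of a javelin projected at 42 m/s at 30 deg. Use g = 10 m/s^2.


Given: v0 = 42 m/s, theta = 30 deg, g = 10 m/s^2
sin(2*30) = sin(60) = sqrt(3)/2
Using R = v0^2 * sin(2*theta) / g
R = 42^2 * (sqrt(3)/2) / 10
R = 1764 * sqrt(3) / 20
R = 441/5*sqrt(3) m

441/5*sqrt(3) m


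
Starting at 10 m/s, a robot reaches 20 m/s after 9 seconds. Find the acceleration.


Given: initial velocity v0 = 10 m/s, final velocity v = 20 m/s, time t = 9 s
Using a = (v - v0) / t
a = (20 - 10) / 9
a = 10 / 9
a = 10/9 m/s^2

10/9 m/s^2


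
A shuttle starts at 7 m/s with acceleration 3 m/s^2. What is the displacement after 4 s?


Given: v0 = 7 m/s, a = 3 m/s^2, t = 4 s
Using s = v0*t + (1/2)*a*t^2
s = 7*4 + (1/2)*3*4^2
s = 28 + (1/2)*48
s = 28 + 24
s = 52

52 m


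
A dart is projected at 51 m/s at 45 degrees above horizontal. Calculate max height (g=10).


Given: v0 = 51 m/s, theta = 45 deg, g = 10 m/s^2
sin^2(45) = 1/2
Using H = v0^2 * sin^2(theta) / (2*g)
H = 51^2 * 1/2 / (2*10)
H = 2601 * 1/2 / 20
H = 2601/2 / 20
H = 2601/40 m

2601/40 m


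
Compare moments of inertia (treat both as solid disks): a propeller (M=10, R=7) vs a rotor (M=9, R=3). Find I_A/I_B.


Given: M1=10 kg, R1=7 m, M2=9 kg, R2=3 m
For a disk: I = (1/2)*M*R^2, so I_A/I_B = (M1*R1^2)/(M2*R2^2)
M1*R1^2 = 10*49 = 490
M2*R2^2 = 9*9 = 81
I_A/I_B = 490/81 = 490/81

490/81


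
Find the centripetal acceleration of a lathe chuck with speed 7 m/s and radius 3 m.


Given: v = 7 m/s, r = 3 m
Using a_c = v^2 / r
a_c = 7^2 / 3
a_c = 49 / 3
a_c = 49/3 m/s^2

49/3 m/s^2


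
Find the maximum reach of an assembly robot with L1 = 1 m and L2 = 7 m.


Given: L1 = 1 m, L2 = 7 m
For a 2-link planar arm, max reach = L1 + L2 (fully extended)
Max reach = 1 + 7
Max reach = 8 m

8 m


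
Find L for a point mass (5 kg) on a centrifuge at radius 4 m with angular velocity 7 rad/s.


Given: m = 5 kg, r = 4 m, omega = 7 rad/s
For a point mass: I = m*r^2
I = 5*4^2 = 5*16 = 80
L = I*omega = 80*7
L = 560 kg*m^2/s

560 kg*m^2/s


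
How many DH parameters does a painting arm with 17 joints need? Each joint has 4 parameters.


Given: 17 joints, 4 DH parameters per joint (d, theta, a, alpha)
Total DH parameters = number_of_joints * 4
Total = 17 * 4
Total = 68

68


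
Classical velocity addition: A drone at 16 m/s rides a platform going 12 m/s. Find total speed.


Given: object velocity = 16 m/s, platform velocity = 12 m/s (same direction)
Using classical velocity addition: v_total = v_object + v_platform
v_total = 16 + 12
v_total = 28 m/s

28 m/s


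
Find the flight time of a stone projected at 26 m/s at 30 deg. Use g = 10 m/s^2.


Given: v0 = 26 m/s, theta = 30 deg, g = 10 m/s^2
sin(30) = 1/2
Using T = 2*v0*sin(theta) / g
T = 2*26*1/2 / 10
T = 26 / 10
T = 13/5 s

13/5 s


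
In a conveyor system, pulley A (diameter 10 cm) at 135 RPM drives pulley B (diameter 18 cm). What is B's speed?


Given: D1 = 10 cm, w1 = 135 RPM, D2 = 18 cm
Using D1*w1 = D2*w2
w2 = D1*w1 / D2
w2 = 10*135 / 18
w2 = 1350 / 18
w2 = 75 RPM

75 RPM


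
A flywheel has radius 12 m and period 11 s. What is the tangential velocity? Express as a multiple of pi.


Given: radius r = 12 m, period T = 11 s
Using v = 2*pi*r / T
v = 2*pi*12 / 11
v = 24*pi / 11
v = 24/11*pi m/s

24/11*pi m/s


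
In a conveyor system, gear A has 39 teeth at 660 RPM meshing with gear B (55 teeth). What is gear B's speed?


Given: N1 = 39 teeth, w1 = 660 RPM, N2 = 55 teeth
Using N1*w1 = N2*w2
w2 = N1*w1 / N2
w2 = 39*660 / 55
w2 = 25740 / 55
w2 = 468 RPM

468 RPM


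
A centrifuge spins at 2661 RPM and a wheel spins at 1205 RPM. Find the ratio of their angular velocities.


Given: RPM_A = 2661, RPM_B = 1205
omega = 2*pi*RPM/60, so omega_A/omega_B = RPM_A / RPM_B
omega_A/omega_B = 2661 / 1205
omega_A/omega_B = 2661/1205

2661/1205


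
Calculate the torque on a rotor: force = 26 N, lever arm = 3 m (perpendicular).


Given: F = 26 N, r = 3 m, angle = 90 deg (perpendicular)
Using tau = F * r * sin(90)
sin(90) = 1
tau = 26 * 3 * 1
tau = 78 Nm

78 Nm


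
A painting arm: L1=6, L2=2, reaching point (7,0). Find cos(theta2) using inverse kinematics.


Given: L1 = 6, L2 = 2, target (x, y) = (7, 0)
Using cos(theta2) = (x^2 + y^2 - L1^2 - L2^2) / (2*L1*L2)
x^2 + y^2 = 7^2 + 0 = 49
L1^2 + L2^2 = 36 + 4 = 40
Numerator = 49 - 40 = 9
Denominator = 2*6*2 = 24
cos(theta2) = 9/24 = 3/8

3/8


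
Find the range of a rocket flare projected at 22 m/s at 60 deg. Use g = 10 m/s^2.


Given: v0 = 22 m/s, theta = 60 deg, g = 10 m/s^2
sin(2*60) = sin(120) = sqrt(3)/2
Using R = v0^2 * sin(2*theta) / g
R = 22^2 * (sqrt(3)/2) / 10
R = 484 * sqrt(3) / 20
R = 121/5*sqrt(3) m

121/5*sqrt(3) m


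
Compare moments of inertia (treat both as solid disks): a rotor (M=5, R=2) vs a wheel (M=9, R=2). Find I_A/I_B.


Given: M1=5 kg, R1=2 m, M2=9 kg, R2=2 m
For a disk: I = (1/2)*M*R^2, so I_A/I_B = (M1*R1^2)/(M2*R2^2)
M1*R1^2 = 5*4 = 20
M2*R2^2 = 9*4 = 36
I_A/I_B = 20/36 = 5/9

5/9


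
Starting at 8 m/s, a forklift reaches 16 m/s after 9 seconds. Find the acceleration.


Given: initial velocity v0 = 8 m/s, final velocity v = 16 m/s, time t = 9 s
Using a = (v - v0) / t
a = (16 - 8) / 9
a = 8 / 9
a = 8/9 m/s^2

8/9 m/s^2


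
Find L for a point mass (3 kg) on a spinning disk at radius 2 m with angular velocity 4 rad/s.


Given: m = 3 kg, r = 2 m, omega = 4 rad/s
For a point mass: I = m*r^2
I = 3*2^2 = 3*4 = 12
L = I*omega = 12*4
L = 48 kg*m^2/s

48 kg*m^2/s


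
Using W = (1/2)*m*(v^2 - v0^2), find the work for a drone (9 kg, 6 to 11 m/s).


Given: m = 9 kg, v0 = 6 m/s, v = 11 m/s
Using W = (1/2)*m*(v^2 - v0^2)
v^2 = 11^2 = 121
v0^2 = 6^2 = 36
v^2 - v0^2 = 121 - 36 = 85
W = (1/2)*9*85 = 765/2 J

765/2 J


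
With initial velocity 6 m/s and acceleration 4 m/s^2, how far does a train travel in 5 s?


Given: v0 = 6 m/s, a = 4 m/s^2, t = 5 s
Using s = v0*t + (1/2)*a*t^2
s = 6*5 + (1/2)*4*5^2
s = 30 + (1/2)*100
s = 30 + 50
s = 80

80 m


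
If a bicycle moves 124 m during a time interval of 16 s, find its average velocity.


Given: distance d = 124 m, time t = 16 s
Using v = d / t
v = 124 / 16
v = 31/4 m/s

31/4 m/s


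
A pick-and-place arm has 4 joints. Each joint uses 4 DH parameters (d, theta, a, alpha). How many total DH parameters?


Given: 4 joints, 4 DH parameters per joint (d, theta, a, alpha)
Total DH parameters = number_of_joints * 4
Total = 4 * 4
Total = 16

16


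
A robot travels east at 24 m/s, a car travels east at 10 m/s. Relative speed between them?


Given: v_A = 24 m/s east, v_B = 10 m/s east
Both move in the same direction; relative speed = |v_A - v_B|
|24 - 10| = |14|
= 14 m/s

14 m/s


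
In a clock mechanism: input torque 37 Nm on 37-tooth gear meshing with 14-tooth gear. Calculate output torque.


Given: N1 = 37, N2 = 14, T1 = 37 Nm
Using T2/T1 = N2/N1
T2 = T1 * N2 / N1
T2 = 37 * 14 / 37
T2 = 518 / 37
T2 = 14 Nm

14 Nm
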